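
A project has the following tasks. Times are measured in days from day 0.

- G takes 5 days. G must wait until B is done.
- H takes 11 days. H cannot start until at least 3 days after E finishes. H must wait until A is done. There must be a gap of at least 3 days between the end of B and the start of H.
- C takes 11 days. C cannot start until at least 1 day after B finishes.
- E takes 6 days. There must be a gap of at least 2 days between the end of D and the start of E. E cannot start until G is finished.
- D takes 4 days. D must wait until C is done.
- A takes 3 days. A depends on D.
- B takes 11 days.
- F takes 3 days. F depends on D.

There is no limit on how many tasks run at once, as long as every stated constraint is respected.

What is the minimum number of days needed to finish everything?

B has no prerequisites, so it starts at day 0 and finishes at day 11.
G waits on B (finishes day 11), so it starts at day 11 and finishes at 11 + 5 = day 16.
C waits on B (finishes day 11, plus 1-day gap → day 12), so it starts at day 12 and finishes at 12 + 11 = day 23.
D cannot begin until C (finishes day 23). It runs from day 23 to 23 + 4 = day 27.
F cannot begin until D (finishes day 27). It runs from day 27 to 27 + 3 = day 30.
E has to wait for D (finishes day 27, plus 2-day gap → day 29); G (finishes day 16). The latest of these is day 29, so E runs day 29 to 29 + 6 = day 35.
A cannot begin until D (finishes day 27). It runs from day 27 to 27 + 3 = day 30.
H cannot start until E (finishes day 35, plus 3-day gap → day 38); A (finishes day 30); B (finishes day 11, plus 3-day gap → day 14). The controlling bound is day 38, so H finishes at 38 + 11 = day 49.
All tasks are finished once the last one completes. Finish times: A at 30, B at 11, C at 23, D at 27, E at 35, F at 30, G at 16, H at 49. The latest is day 49.

49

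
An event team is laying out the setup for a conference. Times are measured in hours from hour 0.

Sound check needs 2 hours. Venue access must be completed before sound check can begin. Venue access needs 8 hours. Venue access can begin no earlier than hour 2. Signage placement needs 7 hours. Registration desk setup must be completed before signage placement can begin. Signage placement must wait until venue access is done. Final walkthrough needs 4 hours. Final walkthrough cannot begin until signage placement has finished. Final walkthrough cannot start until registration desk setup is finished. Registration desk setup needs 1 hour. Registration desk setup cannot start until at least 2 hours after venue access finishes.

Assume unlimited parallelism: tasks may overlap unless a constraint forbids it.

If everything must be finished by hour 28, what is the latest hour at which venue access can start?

Final walkthrough must finish by hour 28; it takes 4 hours, so it must start by 28 − 4 = hour 24.
Signage placement must finish before final walkthrough (must start by hour 24). With a 7-hour duration, signage placement must start by 24 − 7 = hour 17.
Registration desk setup has several dependents: signage placement (must start by hour 17); final walkthrough (must start by hour 24). The earliest of those limits is hour 17, so registration desk setup must start by 17 − 1 = hour 16.
Sound check must finish by hour 28; it takes 2 hours, so it must start by 28 − 2 = hour 26.
Venue access must finish in time for registration desk setup (must start by hour 16, minus 2-hour gap → hour 14); signage placement (must start by hour 17); sound check (must start by hour 26). The tightest is hour 14, so venue access must start by 14 − 8 = hour 6.

6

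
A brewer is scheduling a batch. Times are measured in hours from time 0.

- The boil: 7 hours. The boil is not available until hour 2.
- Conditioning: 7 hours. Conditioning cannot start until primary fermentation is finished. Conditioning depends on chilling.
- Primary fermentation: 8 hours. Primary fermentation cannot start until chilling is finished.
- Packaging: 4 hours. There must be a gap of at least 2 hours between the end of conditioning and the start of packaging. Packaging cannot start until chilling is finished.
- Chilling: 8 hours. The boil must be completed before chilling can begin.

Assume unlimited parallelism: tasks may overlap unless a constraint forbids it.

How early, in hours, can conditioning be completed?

32

The boil cannot begin until its own release at hour 2. It runs from hour 2 to 2 + 7 = hour 9.
Chilling waits on the boil (finishes hour 9), so it starts at hour 9 and finishes at 9 + 8 = hour 17.
After chilling (finishes hour 17), primary fermentation can start at hour 17 and finishes at hour 25.
Conditioning needs all of primary fermentation (finishes hour 25); chilling (finishes hour 17). That puts its earliest start at hour 25; it finishes at 25 + 7 = hour 32.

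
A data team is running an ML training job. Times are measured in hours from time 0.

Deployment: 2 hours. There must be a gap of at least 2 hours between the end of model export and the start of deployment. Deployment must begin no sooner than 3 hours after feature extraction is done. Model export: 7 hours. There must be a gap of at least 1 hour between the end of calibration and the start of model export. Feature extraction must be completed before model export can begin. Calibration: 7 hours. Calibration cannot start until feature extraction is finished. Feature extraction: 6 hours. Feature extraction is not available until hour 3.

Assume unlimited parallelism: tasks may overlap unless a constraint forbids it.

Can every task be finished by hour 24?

Feature extraction cannot begin until its own release at hour 3. It runs from hour 3 to 3 + 6 = hour 9.
Calibration waits on feature extraction (finishes hour 9), so it starts at hour 9 and finishes at 9 + 7 = hour 16.
Model export needs all of calibration (finishes hour 16, plus 1-hour gap → hour 17); feature extraction (finishes hour 9). That puts its earliest start at hour 17; it finishes at 17 + 7 = hour 24.
Deployment needs all of model export (finishes hour 24, plus 2-hour gap → hour 26); feature extraction (finishes hour 9, plus 3-hour gap → hour 12). That puts its earliest start at hour 26; it finishes at 26 + 2 = hour 28.
The earliest everything can be done is hour 28, which is after the deadline of 24, so it is not possible.

No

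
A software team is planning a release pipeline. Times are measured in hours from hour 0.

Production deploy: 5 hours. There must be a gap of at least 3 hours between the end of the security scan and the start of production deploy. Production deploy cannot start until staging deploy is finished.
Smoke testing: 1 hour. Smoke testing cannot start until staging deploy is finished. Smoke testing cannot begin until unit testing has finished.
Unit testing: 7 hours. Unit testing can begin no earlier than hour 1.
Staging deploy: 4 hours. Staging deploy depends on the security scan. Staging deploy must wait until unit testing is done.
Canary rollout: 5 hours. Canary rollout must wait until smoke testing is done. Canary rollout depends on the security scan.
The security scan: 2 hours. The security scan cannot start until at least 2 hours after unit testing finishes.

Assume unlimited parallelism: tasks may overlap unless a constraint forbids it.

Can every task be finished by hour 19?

Unit testing cannot begin until its own release at hour 1. It runs from hour 1 to 1 + 7 = hour 8.
After unit testing (finishes hour 8, plus 2-hour gap → hour 10), the security scan can start at hour 10 and finishes at hour 12.
Staging deploy needs all of the security scan (finishes hour 12); unit testing (finishes hour 8). That puts its earliest start at hour 12; it finishes at 12 + 4 = hour 16.
For production deploy: the security scan (finishes hour 12, plus 3-hour gap → hour 15); staging deploy (finishes hour 16). Taking the maximum gives a start of hour 16, and it finishes at 16 + 5 = hour 21.
Smoke testing needs all of staging deploy (finishes hour 16); unit testing (finishes hour 8). That puts its earliest start at hour 16; it finishes at 16 + 1 = hour 17.
For canary rollout: smoke testing (finishes hour 17); the security scan (finishes hour 12). Taking the maximum gives a start of hour 17, and it finishes at 17 + 5 = hour 22.
The earliest everything can be done is hour 22, which is after the deadline of 19, so it is not possible.

No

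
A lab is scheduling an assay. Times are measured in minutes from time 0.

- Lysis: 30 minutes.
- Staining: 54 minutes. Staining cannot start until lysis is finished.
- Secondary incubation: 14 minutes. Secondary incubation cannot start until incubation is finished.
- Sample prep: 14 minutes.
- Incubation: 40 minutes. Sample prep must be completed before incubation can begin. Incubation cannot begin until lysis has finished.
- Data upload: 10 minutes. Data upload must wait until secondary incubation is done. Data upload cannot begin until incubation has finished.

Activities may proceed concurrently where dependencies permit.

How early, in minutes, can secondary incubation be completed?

84

Nothing blocks lysis, so it runs from minute 0 to minute 30.
Sample prep can start immediately at minute 0; it finishes at minute 14.
Incubation cannot start until sample prep (finishes minute 14); lysis (finishes minute 30). The controlling bound is minute 30, so incubation finishes at 30 + 40 = minute 70.
Secondary incubation waits on incubation (finishes minute 70), so it starts at minute 70 and finishes at 70 + 14 = minute 84.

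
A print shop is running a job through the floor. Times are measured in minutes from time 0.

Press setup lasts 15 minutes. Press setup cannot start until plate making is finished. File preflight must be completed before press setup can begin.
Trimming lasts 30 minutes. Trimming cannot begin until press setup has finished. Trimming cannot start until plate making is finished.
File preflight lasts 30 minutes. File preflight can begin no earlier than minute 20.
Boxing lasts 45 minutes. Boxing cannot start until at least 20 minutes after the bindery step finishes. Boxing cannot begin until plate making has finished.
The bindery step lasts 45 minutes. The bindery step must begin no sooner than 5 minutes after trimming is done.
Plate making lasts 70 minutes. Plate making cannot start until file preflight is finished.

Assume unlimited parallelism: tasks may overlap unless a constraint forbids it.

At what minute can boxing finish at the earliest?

File preflight cannot begin until its own release at minute 20. It runs from minute 20 to 20 + 30 = minute 50.
Plate making waits on file preflight (finishes minute 50), so it starts at minute 50 and finishes at 50 + 70 = minute 120.
Press setup has to wait for plate making (finishes minute 120); file preflight (finishes minute 50). The latest of these is minute 120, so press setup runs minute 120 to 120 + 15 = minute 135.
Trimming has to wait for press setup (finishes minute 135); plate making (finishes minute 120). The latest of these is minute 135, so trimming runs minute 135 to 135 + 30 = minute 165.
The bindery step waits on trimming (finishes minute 165, plus 5-minute gap → minute 170), so it starts at minute 170 and finishes at 170 + 45 = minute 215.
Boxing needs all of the bindery step (finishes minute 215, plus 20-minute gap → minute 235); plate making (finishes minute 120). That puts its earliest start at minute 235; it finishes at 235 + 45 = minute 280.

280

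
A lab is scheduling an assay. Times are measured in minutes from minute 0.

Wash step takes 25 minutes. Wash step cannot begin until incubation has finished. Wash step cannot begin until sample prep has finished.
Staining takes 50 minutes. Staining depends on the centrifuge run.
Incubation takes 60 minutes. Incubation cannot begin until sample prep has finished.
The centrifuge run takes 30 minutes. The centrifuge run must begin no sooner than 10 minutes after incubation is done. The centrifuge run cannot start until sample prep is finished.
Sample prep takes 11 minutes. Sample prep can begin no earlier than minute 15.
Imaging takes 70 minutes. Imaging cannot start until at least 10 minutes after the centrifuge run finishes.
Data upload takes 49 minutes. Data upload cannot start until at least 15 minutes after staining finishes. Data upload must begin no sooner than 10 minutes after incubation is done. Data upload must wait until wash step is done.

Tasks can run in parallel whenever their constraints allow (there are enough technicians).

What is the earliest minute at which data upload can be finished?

240

Sample prep waits on its own release at minute 15, so it starts at minute 15 and finishes at 15 + 11 = minute 26.
Incubation cannot begin until sample prep (finishes minute 26). It runs from minute 26 to 26 + 60 = minute 86.
For wash step: incubation (finishes minute 86); sample prep (finishes minute 26). Taking the maximum gives a start of minute 86, and it finishes at 86 + 25 = minute 111.
For the centrifuge run: incubation (finishes minute 86, plus 10-minute gap → minute 96); sample prep (finishes minute 26). Taking the maximum gives a start of minute 96, and it finishes at 96 + 30 = minute 126.
After the centrifuge run (finishes minute 126), staining can start at minute 126 and finishes at minute 176.
Data upload cannot start until staining (finishes minute 176, plus 15-minute gap → minute 191); incubation (finishes minute 86, plus 10-minute gap → minute 96); wash step (finishes minute 111). The controlling bound is minute 191, so data upload finishes at 191 + 49 = minute 240.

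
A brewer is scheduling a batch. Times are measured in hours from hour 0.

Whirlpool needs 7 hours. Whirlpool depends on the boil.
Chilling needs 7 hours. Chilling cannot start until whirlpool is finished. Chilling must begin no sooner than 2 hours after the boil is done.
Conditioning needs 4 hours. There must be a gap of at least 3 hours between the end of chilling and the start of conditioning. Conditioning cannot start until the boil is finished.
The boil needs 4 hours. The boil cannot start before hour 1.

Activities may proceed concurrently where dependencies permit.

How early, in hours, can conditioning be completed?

26

The boil waits on its own release at hour 1, so it starts at hour 1 and finishes at 1 + 4 = hour 5.
Whirlpool cannot begin until the boil (finishes hour 5). It runs from hour 5 to 5 + 7 = hour 12.
Chilling cannot start until whirlpool (finishes hour 12); the boil (finishes hour 5, plus 2-hour gap → hour 7). The controlling bound is hour 12, so chilling finishes at 12 + 7 = hour 19.
Conditioning has to wait for chilling (finishes hour 19, plus 3-hour gap → hour 22); the boil (finishes hour 5). The latest of these is hour 22, so conditioning runs hour 22 to 22 + 4 = hour 26.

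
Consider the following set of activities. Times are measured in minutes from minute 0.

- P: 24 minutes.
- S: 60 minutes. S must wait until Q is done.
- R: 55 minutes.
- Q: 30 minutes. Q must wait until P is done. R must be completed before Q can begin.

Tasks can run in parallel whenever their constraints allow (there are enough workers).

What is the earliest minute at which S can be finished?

R has no prerequisites, so it starts at minute 0 and finishes at minute 55.
Nothing blocks P, so it runs from minute 0 to minute 24.
Q needs all of P (finishes minute 24); R (finishes minute 55). That puts its earliest start at minute 55; it finishes at 55 + 30 = minute 85.
After Q (finishes minute 85), S can start at minute 85 and finishes at minute 145.

145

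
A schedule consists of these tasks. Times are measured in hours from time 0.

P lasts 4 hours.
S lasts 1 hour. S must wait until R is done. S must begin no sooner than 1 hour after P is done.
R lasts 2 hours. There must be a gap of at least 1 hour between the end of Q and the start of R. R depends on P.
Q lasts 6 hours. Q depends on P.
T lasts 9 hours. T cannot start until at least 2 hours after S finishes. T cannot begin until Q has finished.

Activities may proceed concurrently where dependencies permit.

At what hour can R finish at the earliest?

13

Nothing blocks P, so it runs from hour 0 to hour 4.
After P (finishes hour 4), Q can start at hour 4 and finishes at hour 10.
R needs all of Q (finishes hour 10, plus 1-hour gap → hour 11); P (finishes hour 4). That puts its earliest start at hour 11; it finishes at 11 + 2 = hour 13.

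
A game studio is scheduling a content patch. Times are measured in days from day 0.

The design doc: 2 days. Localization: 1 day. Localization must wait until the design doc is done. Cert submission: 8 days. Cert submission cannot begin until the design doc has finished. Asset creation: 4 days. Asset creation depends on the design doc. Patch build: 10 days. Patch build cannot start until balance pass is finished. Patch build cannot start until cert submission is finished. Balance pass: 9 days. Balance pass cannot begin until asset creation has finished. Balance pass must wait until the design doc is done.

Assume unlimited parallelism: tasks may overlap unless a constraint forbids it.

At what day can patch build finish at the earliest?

25

The design doc can start immediately at day 0; it finishes at day 2.
After the design doc (finishes day 2), cert submission can start at day 2 and finishes at day 10.
After the design doc (finishes day 2), asset creation can start at day 2 and finishes at day 6.
Balance pass has to wait for asset creation (finishes day 6); the design doc (finishes day 2). The latest of these is day 6, so balance pass runs day 6 to 6 + 9 = day 15.
For patch build: balance pass (finishes day 15); cert submission (finishes day 10). Taking the maximum gives a start of day 15, and it finishes at 15 + 10 = day 25.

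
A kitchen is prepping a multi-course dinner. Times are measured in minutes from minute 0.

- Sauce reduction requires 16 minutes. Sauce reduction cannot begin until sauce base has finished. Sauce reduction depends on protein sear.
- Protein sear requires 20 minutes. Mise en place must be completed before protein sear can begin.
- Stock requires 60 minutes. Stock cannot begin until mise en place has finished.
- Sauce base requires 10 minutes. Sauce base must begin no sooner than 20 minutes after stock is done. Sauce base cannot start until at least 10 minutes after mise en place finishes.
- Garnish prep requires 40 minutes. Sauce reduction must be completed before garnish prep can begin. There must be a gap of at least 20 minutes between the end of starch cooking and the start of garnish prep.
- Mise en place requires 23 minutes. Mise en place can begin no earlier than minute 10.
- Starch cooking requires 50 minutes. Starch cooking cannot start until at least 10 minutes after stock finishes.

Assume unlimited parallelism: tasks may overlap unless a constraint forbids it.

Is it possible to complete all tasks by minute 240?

Yes

After its own release at minute 10, mise en place can start at minute 10 and finishes at minute 33.
Protein sear waits on mise en place (finishes minute 33), so it starts at minute 33 and finishes at 33 + 20 = minute 53.
Stock cannot begin until mise en place (finishes minute 33). It runs from minute 33 to 33 + 60 = minute 93.
Starch cooking waits on stock (finishes minute 93, plus 10-minute gap → minute 103), so it starts at minute 103 and finishes at 103 + 50 = minute 153.
Sauce base cannot start until stock (finishes minute 93, plus 20-minute gap → minute 113); mise en place (finishes minute 33, plus 10-minute gap → minute 43). The controlling bound is minute 113, so sauce base finishes at 113 + 10 = minute 123.
Sauce reduction has to wait for sauce base (finishes minute 123); protein sear (finishes minute 53). The latest of these is minute 123, so sauce reduction runs minute 123 to 123 + 16 = minute 139.
Garnish prep needs all of sauce reduction (finishes minute 139); starch cooking (finishes minute 153, plus 20-minute gap → minute 173). That puts its earliest start at minute 173; it finishes at 173 + 40 = minute 213.
Every task is finished by minute 213, which is no later than the deadline of 240, so the schedule is feasible.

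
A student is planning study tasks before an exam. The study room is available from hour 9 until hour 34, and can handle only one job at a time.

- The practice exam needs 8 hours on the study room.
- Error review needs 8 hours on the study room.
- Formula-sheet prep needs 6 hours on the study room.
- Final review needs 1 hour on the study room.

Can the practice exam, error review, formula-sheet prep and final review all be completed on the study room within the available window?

Yes

The study room window is 34 − 9 = 25 hours.
Running back to back, the jobs need 8 + 8 + 6 + 1 = 23 hours on the study room.
Since 23 ≤ 25, they fit within the window.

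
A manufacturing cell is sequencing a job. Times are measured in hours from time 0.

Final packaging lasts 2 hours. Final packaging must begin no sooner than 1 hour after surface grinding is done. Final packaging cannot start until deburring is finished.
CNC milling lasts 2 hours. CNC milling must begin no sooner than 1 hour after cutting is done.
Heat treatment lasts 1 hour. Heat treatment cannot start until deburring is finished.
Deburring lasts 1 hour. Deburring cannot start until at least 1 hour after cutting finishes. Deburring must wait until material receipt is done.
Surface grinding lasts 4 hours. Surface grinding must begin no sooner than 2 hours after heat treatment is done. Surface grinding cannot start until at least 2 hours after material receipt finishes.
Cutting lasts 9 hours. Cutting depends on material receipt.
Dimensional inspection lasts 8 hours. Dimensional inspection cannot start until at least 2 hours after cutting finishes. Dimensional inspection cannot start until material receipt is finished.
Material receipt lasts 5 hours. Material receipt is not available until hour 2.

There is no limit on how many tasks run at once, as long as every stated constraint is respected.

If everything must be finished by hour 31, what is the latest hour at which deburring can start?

20

Nothing follows final packaging; the deadline of hour 31 is its only limit. It must start by 31 − 2 = hour 29.
Surface grinding has to be done before final packaging (must start by hour 29, minus 1-hour gap → hour 28). That means finishing by hour 28, i.e. starting by 28 − 4 = hour 24.
Heat treatment feeds into surface grinding (must start by hour 24, minus 2-hour gap → hour 22); so heat treatment must finish by hour 22 and therefore start by hour 21.
For deburring: heat treatment (must start by hour 21); final packaging (must start by hour 29). The most restrictive is hour 21; with a 1-hour duration, deburring must start by hour 20.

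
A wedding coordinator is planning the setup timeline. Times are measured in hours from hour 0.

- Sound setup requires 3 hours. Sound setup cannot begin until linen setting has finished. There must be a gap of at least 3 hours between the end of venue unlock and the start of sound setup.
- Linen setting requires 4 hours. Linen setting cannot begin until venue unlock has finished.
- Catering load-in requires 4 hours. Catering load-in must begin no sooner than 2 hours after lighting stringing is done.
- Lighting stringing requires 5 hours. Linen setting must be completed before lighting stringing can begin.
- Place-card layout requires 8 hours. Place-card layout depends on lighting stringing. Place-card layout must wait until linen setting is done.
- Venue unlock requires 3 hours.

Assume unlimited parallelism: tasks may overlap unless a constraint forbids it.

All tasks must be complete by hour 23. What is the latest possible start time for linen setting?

Catering load-in has no dependents, so it just needs to finish by hour 23. Starting by 23 − 4 = hour 19 achieves that.
Place-card layout has no dependents, so it just needs to finish by hour 23. Starting by 23 − 8 = hour 15 achieves that.
For lighting stringing: catering load-in (must start by hour 19, minus 2-hour gap → hour 17); place-card layout (must start by hour 15). The most restrictive is hour 15; with a 5-hour duration, lighting stringing must start by hour 10.
To finish by hour 23, sound setup (duration 3) must start no later than hour 20.
Linen setting feeds lighting stringing (must start by hour 10); sound setup (must start by hour 20); place-card layout (must start by hour 15). Taking the minimum, linen setting must finish by hour 10 and start by 10 − 4 = hour 6.

6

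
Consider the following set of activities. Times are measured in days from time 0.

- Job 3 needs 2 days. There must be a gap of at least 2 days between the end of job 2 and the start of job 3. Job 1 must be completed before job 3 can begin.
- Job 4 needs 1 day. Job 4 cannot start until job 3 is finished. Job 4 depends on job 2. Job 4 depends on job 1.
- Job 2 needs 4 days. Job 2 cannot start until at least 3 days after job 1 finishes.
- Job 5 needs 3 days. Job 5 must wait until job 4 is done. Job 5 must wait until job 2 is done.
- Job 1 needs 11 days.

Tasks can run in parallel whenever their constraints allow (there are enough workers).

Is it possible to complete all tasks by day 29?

Yes

Nothing blocks job 1, so it runs from day 0 to day 11.
Job 2 cannot begin until job 1 (finishes day 11, plus 3-day gap → day 14). It runs from day 14 to 14 + 4 = day 18.
Job 3 cannot start until job 2 (finishes day 18, plus 2-day gap → day 20); job 1 (finishes day 11). The controlling bound is day 20, so job 3 finishes at 20 + 2 = day 22.
Job 4 cannot start until job 3 (finishes day 22); job 2 (finishes day 18); job 1 (finishes day 11). The controlling bound is day 22, so job 4 finishes at 22 + 1 = day 23.
Job 5 cannot start until job 4 (finishes day 23); job 2 (finishes day 18). The controlling bound is day 23, so job 5 finishes at 23 + 3 = day 26.
Every task is finished by day 26, which is no later than the deadline of 29, so the schedule is feasible.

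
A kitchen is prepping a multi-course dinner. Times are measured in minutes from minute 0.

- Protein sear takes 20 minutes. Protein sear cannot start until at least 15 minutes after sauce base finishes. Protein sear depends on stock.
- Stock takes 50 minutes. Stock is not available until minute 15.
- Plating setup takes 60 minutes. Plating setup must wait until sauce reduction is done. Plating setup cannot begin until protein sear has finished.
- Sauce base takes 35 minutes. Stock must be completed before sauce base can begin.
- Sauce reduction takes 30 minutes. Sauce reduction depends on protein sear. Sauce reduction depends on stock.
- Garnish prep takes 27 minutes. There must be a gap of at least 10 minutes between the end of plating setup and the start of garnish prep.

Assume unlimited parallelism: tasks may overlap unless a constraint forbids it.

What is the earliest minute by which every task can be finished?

262

After its own release at minute 15, stock can start at minute 15 and finishes at minute 65.
Sauce base waits on stock (finishes minute 65), so it starts at minute 65 and finishes at 65 + 35 = minute 100.
Protein sear cannot start until sauce base (finishes minute 100, plus 15-minute gap → minute 115); stock (finishes minute 65). The controlling bound is minute 115, so protein sear finishes at 115 + 20 = minute 135.
Sauce reduction needs all of protein sear (finishes minute 135); stock (finishes minute 65). That puts its earliest start at minute 135; it finishes at 135 + 30 = minute 165.
Plating setup has to wait for sauce reduction (finishes minute 165); protein sear (finishes minute 135). The latest of these is minute 165, so plating setup runs minute 165 to 165 + 60 = minute 225.
After plating setup (finishes minute 225, plus 10-minute gap → minute 235), garnish prep can start at minute 235 and finishes at minute 262.
All tasks are finished once the last one completes. Finish times: Stock at 65, Sauce base at 100, Protein sear at 135, Sauce reduction at 165, Plating setup at 225, Garnish prep at 262. The latest is minute 262.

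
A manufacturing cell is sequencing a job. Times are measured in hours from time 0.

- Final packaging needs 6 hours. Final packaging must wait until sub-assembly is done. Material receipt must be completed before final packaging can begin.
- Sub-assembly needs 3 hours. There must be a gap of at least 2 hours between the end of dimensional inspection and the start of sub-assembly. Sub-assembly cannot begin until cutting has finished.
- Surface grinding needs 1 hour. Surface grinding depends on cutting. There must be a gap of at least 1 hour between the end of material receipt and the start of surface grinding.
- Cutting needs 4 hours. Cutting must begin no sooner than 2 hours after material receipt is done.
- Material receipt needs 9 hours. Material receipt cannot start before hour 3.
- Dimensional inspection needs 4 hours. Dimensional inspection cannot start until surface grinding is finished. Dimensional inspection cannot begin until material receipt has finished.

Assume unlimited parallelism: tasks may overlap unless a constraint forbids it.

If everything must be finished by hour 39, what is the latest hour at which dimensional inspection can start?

24

Nothing follows final packaging; the deadline of hour 39 is its only limit. It must start by 39 − 6 = hour 33.
Sub-assembly feeds into final packaging (must start by hour 33); so sub-assembly must finish by hour 33 and therefore start by hour 30.
Dimensional inspection must finish before sub-assembly (must start by hour 30, minus 2-hour gap → hour 28). With a 4-hour duration, dimensional inspection must start by 28 − 4 = hour 24.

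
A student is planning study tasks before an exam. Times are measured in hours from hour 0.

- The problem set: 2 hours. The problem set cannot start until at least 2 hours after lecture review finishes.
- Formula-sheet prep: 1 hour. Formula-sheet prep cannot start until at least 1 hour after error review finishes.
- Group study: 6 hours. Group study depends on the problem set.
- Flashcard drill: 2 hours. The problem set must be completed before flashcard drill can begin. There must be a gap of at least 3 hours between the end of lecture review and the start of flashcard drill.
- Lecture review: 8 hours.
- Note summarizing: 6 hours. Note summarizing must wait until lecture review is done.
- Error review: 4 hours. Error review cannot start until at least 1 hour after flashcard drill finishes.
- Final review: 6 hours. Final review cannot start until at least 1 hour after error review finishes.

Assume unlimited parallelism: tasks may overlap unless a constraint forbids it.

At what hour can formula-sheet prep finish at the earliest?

Lecture review has no prerequisites, so it starts at hour 0 and finishes at hour 8.
The problem set waits on lecture review (finishes hour 8, plus 2-hour gap → hour 10), so it starts at hour 10 and finishes at 10 + 2 = hour 12.
Flashcard drill has to wait for the problem set (finishes hour 12); lecture review (finishes hour 8, plus 3-hour gap → hour 11). The latest of these is hour 12, so flashcard drill runs hour 12 to 12 + 2 = hour 14.
Error review cannot begin until flashcard drill (finishes hour 14, plus 1-hour gap → hour 15). It runs from hour 15 to 15 + 4 = hour 19.
Formula-sheet prep waits on error review (finishes hour 19, plus 1-hour gap → hour 20), so it starts at hour 20 and finishes at 20 + 1 = hour 21.

21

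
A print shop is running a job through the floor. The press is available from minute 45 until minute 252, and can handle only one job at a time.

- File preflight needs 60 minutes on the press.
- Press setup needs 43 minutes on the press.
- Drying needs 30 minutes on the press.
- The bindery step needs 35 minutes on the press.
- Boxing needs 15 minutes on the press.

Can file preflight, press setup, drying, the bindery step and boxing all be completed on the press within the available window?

The press window is 252 − 45 = 207 minutes.
Running back to back, the jobs need 60 + 43 + 30 + 35 + 15 = 183 minutes on the press.
Since 183 ≤ 207, they fit within the window.

Yes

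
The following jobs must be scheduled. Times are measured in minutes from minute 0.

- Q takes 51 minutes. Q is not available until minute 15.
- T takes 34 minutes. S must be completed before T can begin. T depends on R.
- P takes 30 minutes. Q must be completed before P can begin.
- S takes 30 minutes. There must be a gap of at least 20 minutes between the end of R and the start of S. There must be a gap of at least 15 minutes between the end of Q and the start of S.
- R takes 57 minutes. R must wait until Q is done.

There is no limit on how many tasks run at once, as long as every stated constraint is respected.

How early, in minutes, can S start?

143

Q cannot begin until its own release at minute 15. It runs from minute 15 to 15 + 51 = minute 66.
R waits on Q (finishes minute 66), so it starts at minute 66 and finishes at 66 + 57 = minute 123.
S waits on R (finishes minute 123, plus 20-minute gap → minute 143); Q (finishes minute 66, plus 15-minute gap → minute 81). The latest of these is minute 143, which is the earliest S can start.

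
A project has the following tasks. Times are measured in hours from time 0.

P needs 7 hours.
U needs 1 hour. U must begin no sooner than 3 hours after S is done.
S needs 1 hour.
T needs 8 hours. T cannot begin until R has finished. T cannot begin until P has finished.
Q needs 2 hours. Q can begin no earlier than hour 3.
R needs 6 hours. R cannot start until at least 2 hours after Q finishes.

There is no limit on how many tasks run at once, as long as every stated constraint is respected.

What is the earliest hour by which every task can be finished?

S has no prerequisites, so it starts at hour 0 and finishes at hour 1.
After S (finishes hour 1, plus 3-hour gap → hour 4), U can start at hour 4 and finishes at hour 5.
Q waits on its own release at hour 3, so it starts at hour 3 and finishes at 3 + 2 = hour 5.
After Q (finishes hour 5, plus 2-hour gap → hour 7), R can start at hour 7 and finishes at hour 13.
Nothing blocks P, so it runs from hour 0 to hour 7.
For T: R (finishes hour 13); P (finishes hour 7). Taking the maximum gives a start of hour 13, and it finishes at 13 + 8 = hour 21.
All tasks are finished once the last one completes. Finish times: P at 7, Q at 5, R at 13, S at 1, T at 21, U at 5. The latest is hour 21.

21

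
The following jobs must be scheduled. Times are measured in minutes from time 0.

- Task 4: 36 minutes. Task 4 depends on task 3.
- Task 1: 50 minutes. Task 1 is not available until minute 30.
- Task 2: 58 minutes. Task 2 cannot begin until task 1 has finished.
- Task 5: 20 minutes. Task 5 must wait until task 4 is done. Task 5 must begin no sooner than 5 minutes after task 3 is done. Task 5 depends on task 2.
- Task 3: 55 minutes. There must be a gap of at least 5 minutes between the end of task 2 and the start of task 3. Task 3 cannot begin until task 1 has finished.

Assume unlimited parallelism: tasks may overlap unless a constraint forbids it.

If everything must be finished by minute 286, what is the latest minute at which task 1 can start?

62

To finish by minute 286, task 5 (duration 20) must start no later than minute 266.
Task 4 feeds into task 5 (must start by minute 266); so task 4 must finish by minute 266 and therefore start by minute 230.
Task 3 has several dependents: task 4 (must start by minute 230); task 5 (must start by minute 266, minus 5-minute gap → minute 261). The earliest of those limits is minute 230, so task 3 must start by 230 − 55 = minute 175.
Task 2 must finish in time for task 3 (must start by minute 175, minus 5-minute gap → minute 170); task 5 (must start by minute 266). The tightest is minute 170, so task 2 must start by 170 − 58 = minute 112.
For task 1: task 2 (must start by minute 112); task 3 (must start by minute 175). The most restrictive is minute 112; with a 50-minute duration, task 1 must start by minute 62.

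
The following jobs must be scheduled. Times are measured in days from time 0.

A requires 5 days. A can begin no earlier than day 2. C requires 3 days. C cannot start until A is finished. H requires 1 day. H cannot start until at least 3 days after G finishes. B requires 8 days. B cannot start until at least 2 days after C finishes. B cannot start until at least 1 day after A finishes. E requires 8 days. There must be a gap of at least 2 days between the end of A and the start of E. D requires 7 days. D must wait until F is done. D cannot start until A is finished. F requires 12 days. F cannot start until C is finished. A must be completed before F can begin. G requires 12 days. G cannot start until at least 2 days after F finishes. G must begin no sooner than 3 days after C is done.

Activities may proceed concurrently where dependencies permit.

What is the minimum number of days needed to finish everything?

A waits on its own release at day 2, so it starts at day 2 and finishes at 2 + 5 = day 7.
E cannot begin until A (finishes day 7, plus 2-day gap → day 9). It runs from day 9 to 9 + 8 = day 17.
C waits on A (finishes day 7), so it starts at day 7 and finishes at 7 + 3 = day 10.
F has to wait for C (finishes day 10); A (finishes day 7). The latest of these is day 10, so F runs day 10 to 10 + 12 = day 22.
G has to wait for F (finishes day 22, plus 2-day gap → day 24); C (finishes day 10, plus 3-day gap → day 13). The latest of these is day 24, so G runs day 24 to 24 + 12 = day 36.
H cannot begin until G (finishes day 36, plus 3-day gap → day 39). It runs from day 39 to 39 + 1 = day 40.
For D: F (finishes day 22); A (finishes day 7). Taking the maximum gives a start of day 22, and it finishes at 22 + 7 = day 29.
B needs all of C (finishes day 10, plus 2-day gap → day 12); A (finishes day 7, plus 1-day gap → day 8). That puts its earliest start at day 12; it finishes at 12 + 8 = day 20.
All tasks are finished once the last one completes. Finish times: A at 7, B at 20, C at 10, D at 29, E at 17, F at 22, G at 36, H at 40. The latest is day 40.

40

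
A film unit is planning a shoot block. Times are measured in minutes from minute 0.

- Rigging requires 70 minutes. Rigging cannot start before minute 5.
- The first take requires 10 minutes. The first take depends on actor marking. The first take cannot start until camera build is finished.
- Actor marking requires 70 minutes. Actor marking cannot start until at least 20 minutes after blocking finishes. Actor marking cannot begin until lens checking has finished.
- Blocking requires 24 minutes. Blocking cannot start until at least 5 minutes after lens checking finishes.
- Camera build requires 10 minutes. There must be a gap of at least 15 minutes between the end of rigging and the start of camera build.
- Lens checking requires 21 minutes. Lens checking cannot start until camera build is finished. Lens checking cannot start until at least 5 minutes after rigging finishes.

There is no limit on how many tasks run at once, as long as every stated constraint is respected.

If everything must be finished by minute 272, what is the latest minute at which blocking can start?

148

To finish by minute 272, the first take (duration 10) must start no later than minute 262.
Actor marking has to be done before the first take (must start by minute 262). That means finishing by minute 262, i.e. starting by 262 − 70 = minute 192.
Since actor marking (must start by minute 192, minus 20-minute gap → minute 172) depends on it, blocking must finish by minute 172. Backing off its 24-minute duration gives a latest start of minute 148.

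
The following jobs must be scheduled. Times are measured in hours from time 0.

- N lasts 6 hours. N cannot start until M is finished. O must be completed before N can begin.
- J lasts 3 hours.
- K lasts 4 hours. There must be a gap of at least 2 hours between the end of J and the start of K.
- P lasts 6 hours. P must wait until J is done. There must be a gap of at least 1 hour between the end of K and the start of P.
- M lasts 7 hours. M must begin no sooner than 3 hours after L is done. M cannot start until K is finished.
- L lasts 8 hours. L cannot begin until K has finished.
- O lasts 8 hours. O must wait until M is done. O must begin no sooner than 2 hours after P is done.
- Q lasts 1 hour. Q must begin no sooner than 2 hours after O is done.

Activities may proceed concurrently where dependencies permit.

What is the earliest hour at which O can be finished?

Nothing blocks J, so it runs from hour 0 to hour 3.
K cannot begin until J (finishes hour 3, plus 2-hour gap → hour 5). It runs from hour 5 to 5 + 4 = hour 9.
P needs all of J (finishes hour 3); K (finishes hour 9, plus 1-hour gap → hour 10). That puts its earliest start at hour 10; it finishes at 10 + 6 = hour 16.
L cannot begin until K (finishes hour 9). It runs from hour 9 to 9 + 8 = hour 17.
M needs all of L (finishes hour 17, plus 3-hour gap → hour 20); K (finishes hour 9). That puts its earliest start at hour 20; it finishes at 20 + 7 = hour 27.
O cannot start until M (finishes hour 27); P (finishes hour 16, plus 2-hour gap → hour 18). The controlling bound is hour 27, so O finishes at 27 + 8 = hour 35.

35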